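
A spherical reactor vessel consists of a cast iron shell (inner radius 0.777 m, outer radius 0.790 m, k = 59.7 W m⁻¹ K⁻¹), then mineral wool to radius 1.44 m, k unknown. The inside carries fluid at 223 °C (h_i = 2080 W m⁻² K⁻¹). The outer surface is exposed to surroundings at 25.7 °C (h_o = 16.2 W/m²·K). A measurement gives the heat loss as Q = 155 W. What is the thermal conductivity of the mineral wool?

k = 0.0358 W/m·K

ΣR = ΔT/Q = |223 − 25.7|/155 = 1.273 K/W
Known resistances:
  R_conv,in = 1/(4πr²h) = 1/(4π·0.777²·2080) = 6.337×10^-5 K/W
  R_cast iron = (1/0.777 − 1/0.790)/(4πk) = 0.02118/(4π·59.7) = 2.823×10^-5 K/W
  R_conv,out = 1/(4πr²h) = 1/(4π·1.44²·16.2) = 0.002369 K/W
R_mineral wool = ΣR − ΣR_known = 1.273 − 0.002461 = 1.271 K/W
(1/r₁−1/r₂)/(4πk) = 1.271 ⇒ k = 0.5714/(4π·1.271) = 0.0358 W/m·K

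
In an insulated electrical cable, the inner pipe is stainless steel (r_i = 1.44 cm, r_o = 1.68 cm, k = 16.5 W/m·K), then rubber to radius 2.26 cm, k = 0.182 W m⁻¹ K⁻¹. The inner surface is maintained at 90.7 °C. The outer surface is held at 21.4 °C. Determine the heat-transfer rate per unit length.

Series thermal resistances, inner to outer:
  R'_stainless steel = ln(0.0168/0.0144)/(2πk) = 0.1542/(2π·16.5) = 0.001487 m·K/W
  R'_rubber = ln(0.0226/0.0168)/(2πk) = 0.2966/(2π·0.182) = 0.2593 m·K/W
ΣR = 0.001487 + 0.2593 = 0.2608 m·K/W
Q' = ΔT/ΣR = (90.7 °C − 21.4 °C)/0.2608 = 266 W/m

Q' = 266 W/m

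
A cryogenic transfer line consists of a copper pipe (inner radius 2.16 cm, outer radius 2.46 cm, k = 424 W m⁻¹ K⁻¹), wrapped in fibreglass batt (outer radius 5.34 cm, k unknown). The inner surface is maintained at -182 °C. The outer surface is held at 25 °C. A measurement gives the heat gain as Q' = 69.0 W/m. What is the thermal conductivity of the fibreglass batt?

ΣR = ΔT/Q' = |-182 − 25|/69.0 = 3.000 m·K/W
Known resistances:
  R'_copper = ln(0.0246/0.0216)/(2πk) = 0.1301/(2π·424) = 4.882×10^-5 m·K/W
R_fibreglass batt = ΣR − ΣR_known = 3.000 − 4.882×10^-5 = 3.000 m·K/W
ln(r₂/r₁)/(2πk) = 3.000 ⇒ k = 0.7751/(2π·3.000) = 0.0411 W/m·K

k = 0.0411 W/m·K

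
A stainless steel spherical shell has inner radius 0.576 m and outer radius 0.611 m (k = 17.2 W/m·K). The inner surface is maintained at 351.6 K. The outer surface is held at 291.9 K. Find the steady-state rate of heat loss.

Q = 1.30×10^5 W

Q = 4πk·ΔT/(1/r₁ − 1/r₂) = 4π × 17.2 × 59.7 / (1/0.576 − 1/0.611) = 1.30×10^5 W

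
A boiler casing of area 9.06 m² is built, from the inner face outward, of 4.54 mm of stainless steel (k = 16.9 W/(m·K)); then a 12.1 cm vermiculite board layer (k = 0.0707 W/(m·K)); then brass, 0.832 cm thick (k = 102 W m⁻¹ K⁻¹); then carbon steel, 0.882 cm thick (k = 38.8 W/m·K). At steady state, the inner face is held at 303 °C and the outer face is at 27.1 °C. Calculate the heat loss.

Q = 1460 W

Resistance network (inner→outer):
  R_stainless steel = L/(kA) = 0.00454/(16.9·9.06) = 2.965×10^-5 K/W
  R_vermiculite board = L/(kA) = 0.121/(0.0707·9.06) = 0.1889 K/W
  R_brass = L/(kA) = 0.00832/(102·9.06) = 9.003×10^-6 K/W
  R_carbon steel = L/(kA) = 0.00882/(38.8·9.06) = 2.509×10^-5 K/W
ΣR = 2.965×10^-5 + 0.1889 + 9.003×10^-6 + 2.509×10^-5 = 0.1890 K/W
Q = ΔT/ΣR = (303 °C − 27.1 °C)/0.1890 = 1460 W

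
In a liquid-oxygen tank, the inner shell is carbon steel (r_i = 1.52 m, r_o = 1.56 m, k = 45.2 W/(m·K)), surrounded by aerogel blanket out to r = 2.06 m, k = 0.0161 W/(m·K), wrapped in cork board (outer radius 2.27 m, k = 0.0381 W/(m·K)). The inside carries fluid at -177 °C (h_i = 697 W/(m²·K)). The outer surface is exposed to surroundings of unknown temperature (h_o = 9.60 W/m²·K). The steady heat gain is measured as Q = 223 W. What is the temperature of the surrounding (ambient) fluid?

Series resistances:
  R_conv,in = 1/(4πr²h) = 1/(4π·1.52²·697) = 4.942×10^-5 K/W
  R_carbon steel = (1/1.52 − 1/1.56)/(4πk) = 0.01687/(4π·45.2) = 2.970×10^-5 K/W
  R_aerogel blanket = (1/1.56 − 1/2.06)/(4πk) = 0.1556/(4π·0.0161) = 0.7690 K/W
  R_cork board = (1/2.06 − 1/2.27)/(4πk) = 0.04491/(4π·0.0381) = 0.09380 K/W
  R_conv,out = 1/(4πr²h) = 1/(4π·2.27²·9.60) = 0.001609 K/W
ΣR = 0.8645 K/W
ΔT = Q·ΣR = 223 × 0.8645 = 192.8 K
Heat flows inward, so T_out = T_in + ΔT = -177 + 192.8 = 15.8 °C

T_out = 15.8 °C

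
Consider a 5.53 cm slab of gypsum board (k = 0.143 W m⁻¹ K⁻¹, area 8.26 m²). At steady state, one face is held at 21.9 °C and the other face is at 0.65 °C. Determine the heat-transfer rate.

Q = 454 W

Q = kA·ΔT/L = 0.143 × 8.26 × |21.9 °C − 0.65 °C| / 0.0553 = 454 W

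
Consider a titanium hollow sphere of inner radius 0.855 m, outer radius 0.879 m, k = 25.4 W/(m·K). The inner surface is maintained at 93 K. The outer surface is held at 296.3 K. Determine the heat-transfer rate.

Q = 4πk·ΔT/(1/r₁ − 1/r₂) = 4π × 25.4 × 203.3 / (1/0.855 − 1/0.879) = 2.03×10^6 W

Q = 2.03×10^6 W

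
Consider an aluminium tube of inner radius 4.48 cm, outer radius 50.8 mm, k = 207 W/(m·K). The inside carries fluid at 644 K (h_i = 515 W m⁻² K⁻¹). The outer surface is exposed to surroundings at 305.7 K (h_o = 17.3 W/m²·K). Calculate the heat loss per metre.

Q' = 1800 W/m

Treat each layer as a resistance in series:
  R'_conv,in = 1/(2πr h) = 1/(2π·0.0448·515) = 0.006898 m·K/W
  R'_aluminium = ln(0.0508/0.0448)/(2πk) = 0.1257/(2π·207) = 9.664×10^-5 m·K/W
  R'_conv,out = 1/(2πr h) = 1/(2π·0.0508·17.3) = 0.1811 m·K/W
ΣR = 0.006898 + 9.664×10^-5 + 0.1811 = 0.1881 m·K/W
Q' = ΔT/ΣR = (644 K − 305.7 K)/0.1881 = 1800 W/m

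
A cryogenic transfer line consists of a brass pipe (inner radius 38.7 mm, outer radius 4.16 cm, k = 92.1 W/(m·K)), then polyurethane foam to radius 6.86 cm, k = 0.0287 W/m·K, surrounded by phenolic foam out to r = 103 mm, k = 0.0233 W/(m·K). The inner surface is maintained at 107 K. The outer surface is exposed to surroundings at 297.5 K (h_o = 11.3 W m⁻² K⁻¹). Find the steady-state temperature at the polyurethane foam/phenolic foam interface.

T = 199.9 K

Treat each layer as a resistance in series:
  R'_brass = ln(0.0416/0.0387)/(2πk) = 0.07226/(2π·92.1) = 1.249×10^-4 m·K/W
  R'_polyurethane foam = ln(0.0686/0.0416)/(2πk) = 0.5002/(2π·0.0287) = 2.774 m·K/W
  R'_phenolic foam = ln(0.103/0.0686)/(2πk) = 0.4064/(2π·0.0233) = 2.776 m·K/W
  R'_conv,out = 1/(2πr h) = 1/(2π·0.103·11.3) = 0.1367 m·K/W
ΣR = 1.249×10^-4 + 2.774 + 2.776 + 0.1367 = 5.687 m·K/W
Q' = ΔT/ΣR = (107 K − 297.5 K)/5.687 = -33.50 W/m
From the inner boundary to the polyurethane foam/phenolic foam interface, ΣR_partial = 2.774 m·K/W.
T_interface = T_in − Q'·ΣR_partial = 107 K − (-33.50)(2.774) = 199.9 K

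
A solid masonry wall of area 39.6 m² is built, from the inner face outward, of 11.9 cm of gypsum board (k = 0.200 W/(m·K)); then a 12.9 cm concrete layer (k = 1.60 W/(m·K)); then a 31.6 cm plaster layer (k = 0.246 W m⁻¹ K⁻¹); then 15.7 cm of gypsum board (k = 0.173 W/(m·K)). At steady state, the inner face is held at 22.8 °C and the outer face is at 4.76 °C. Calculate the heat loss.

Q = 249 W

Treat each layer as a resistance in series:
  R_gypsum board = L/(kA) = 0.119/(0.200·39.6) = 0.01503 K/W
  R_concrete = L/(kA) = 0.129/(1.60·39.6) = 0.002036 K/W
  R_plaster = L/(kA) = 0.316/(0.246·39.6) = 0.03244 K/W
  R_gypsum board = L/(kA) = 0.157/(0.173·39.6) = 0.02292 K/W
ΣR = 0.01503 + 0.002036 + 0.03244 + 0.02292 = 0.07243 K/W
Q = ΔT/ΣR = (22.8 °C − 4.76 °C)/0.07243 = 249 W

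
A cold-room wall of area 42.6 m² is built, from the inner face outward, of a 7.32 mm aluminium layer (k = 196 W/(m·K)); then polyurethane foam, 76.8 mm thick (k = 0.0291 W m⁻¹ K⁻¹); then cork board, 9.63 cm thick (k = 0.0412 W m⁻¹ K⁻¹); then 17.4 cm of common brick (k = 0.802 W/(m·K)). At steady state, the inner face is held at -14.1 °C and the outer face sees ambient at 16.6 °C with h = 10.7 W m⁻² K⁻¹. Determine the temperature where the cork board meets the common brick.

T = 14.8 °C

Series thermal resistances, inner to outer:
  R_aluminium = L/(kA) = 0.00732/(196·42.6) = 8.767×10^-7 K/W
  R_polyurethane foam = L/(kA) = 0.0768/(0.0291·42.6) = 0.06195 K/W
  R_cork board = L/(kA) = 0.0963/(0.0412·42.6) = 0.05487 K/W
  R_common brick = L/(kA) = 0.174/(0.802·42.6) = 0.005093 K/W
  R_conv,out = 1/(hA) = 1/(10.7·42.6) = 0.002194 K/W
ΣR = 8.767×10^-7 + 0.06195 + 0.05487 + 0.005093 + 0.002194 = 0.1241 K/W
Q = ΔT/ΣR = (-14.1 °C − 16.6 °C)/0.1241 = -247.4 W
From the inner boundary to the cork board/common brick interface, ΣR_partial = 0.1168 K/W.
T_interface = T_in − Q·ΣR_partial = -14.1 °C − (-247.4)(0.1168) = 14.8 °C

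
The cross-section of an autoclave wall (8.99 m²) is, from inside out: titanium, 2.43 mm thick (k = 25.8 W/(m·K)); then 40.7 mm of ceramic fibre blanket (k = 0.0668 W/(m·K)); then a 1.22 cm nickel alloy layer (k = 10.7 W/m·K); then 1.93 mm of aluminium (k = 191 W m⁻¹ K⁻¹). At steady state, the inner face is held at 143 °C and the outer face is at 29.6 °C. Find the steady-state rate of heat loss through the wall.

Q = 1670 W

Series thermal resistances, inner to outer:
  R_titanium = L/(kA) = 0.00243/(25.8·8.99) = 1.048×10^-5 K/W
  R_ceramic fibre blanket = L/(kA) = 0.0407/(0.0668·8.99) = 0.06777 K/W
  R_nickel alloy = L/(kA) = 0.0122/(10.7·8.99) = 1.268×10^-4 K/W
  R_aluminium = L/(kA) = 0.00193/(191·8.99) = 1.124×10^-6 K/W
ΣR = 1.048×10^-5 + 0.06777 + 1.268×10^-4 + 1.124×10^-6 = 0.06791 K/W
Q = ΔT/ΣR = (143 °C − 29.6 °C)/0.06791 = 1670 W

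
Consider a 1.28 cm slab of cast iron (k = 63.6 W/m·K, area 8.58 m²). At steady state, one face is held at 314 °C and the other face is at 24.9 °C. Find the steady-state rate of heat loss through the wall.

Q = 12300 kW

Q = kA·ΔT/L = 63.6 × 8.58 × |314 °C − 24.9 °C| / 0.0128 = 1.23×10^7 W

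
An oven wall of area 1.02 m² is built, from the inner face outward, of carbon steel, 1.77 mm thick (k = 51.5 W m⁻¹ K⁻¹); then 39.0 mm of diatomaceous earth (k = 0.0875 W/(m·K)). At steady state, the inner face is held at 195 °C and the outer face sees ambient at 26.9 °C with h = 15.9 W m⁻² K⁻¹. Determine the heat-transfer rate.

Resistance network (inner→outer):
  R_carbon steel = L/(kA) = 0.00177/(51.5·1.02) = 3.370×10^-5 K/W
  R_diatomaceous earth = L/(kA) = 0.0390/(0.0875·1.02) = 0.4370 K/W
  R_conv,out = 1/(hA) = 1/(15.9·1.02) = 0.06166 K/W
ΣR = 3.370×10^-5 + 0.4370 + 0.06166 = 0.4987 K/W
Q = ΔT/ΣR = (195 °C − 26.9 °C)/0.4987 = 337 W

Q = 337 W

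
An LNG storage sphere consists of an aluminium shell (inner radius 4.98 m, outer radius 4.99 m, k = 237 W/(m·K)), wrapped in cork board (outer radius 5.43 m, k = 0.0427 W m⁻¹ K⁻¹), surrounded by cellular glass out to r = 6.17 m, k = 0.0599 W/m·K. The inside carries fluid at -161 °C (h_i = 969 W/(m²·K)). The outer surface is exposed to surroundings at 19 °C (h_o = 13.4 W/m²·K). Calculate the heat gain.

Q = 3.01 kW

Resistance network (inner→outer):
  R_conv,in = 1/(4πr²h) = 1/(4π·4.98²·969) = 3.311×10^-6 K/W
  R_aluminium = (1/4.98 − 1/4.99)/(4πk) = 4.024×10^-4/(4π·237) = 1.351×10^-7 K/W
  R_cork board = (1/4.99 − 1/5.43)/(4πk) = 0.01624/(4π·0.0427) = 0.03026 K/W
  R_cellular glass = (1/5.43 − 1/6.17)/(4πk) = 0.02209/(4π·0.0599) = 0.02934 K/W
  R_conv,out = 1/(4πr²h) = 1/(4π·6.17²·13.4) = 1.560×10^-4 K/W
ΣR = 3.311×10^-6 + 1.351×10^-7 + 0.03026 + 0.02934 + 1.560×10^-4 = 0.05976 K/W
Q = ΔT/ΣR = (-161 °C − 19 °C)/0.05976 = -3010 W
(Negative Q ⇒ heat flows inward; heat gain = 3010 W.)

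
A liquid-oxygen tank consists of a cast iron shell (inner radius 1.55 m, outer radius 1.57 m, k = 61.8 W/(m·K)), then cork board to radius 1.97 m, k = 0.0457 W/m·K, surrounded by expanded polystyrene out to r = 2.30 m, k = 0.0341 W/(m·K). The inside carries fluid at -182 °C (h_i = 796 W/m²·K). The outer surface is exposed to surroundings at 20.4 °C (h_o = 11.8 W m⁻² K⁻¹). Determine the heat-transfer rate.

Q = 510 W

Series thermal resistances, inner to outer:
  R_conv,in = 1/(4πr²h) = 1/(4π·1.55²·796) = 4.161×10^-5 K/W
  R_cast iron = (1/1.55 − 1/1.57)/(4πk) = 0.008219/(4π·61.8) = 1.058×10^-5 K/W
  R_cork board = (1/1.57 − 1/1.97)/(4πk) = 0.1293/(4π·0.0457) = 0.2252 K/W
  R_expanded polystyrene = (1/1.97 − 1/2.30)/(4πk) = 0.07283/(4π·0.0341) = 0.1700 K/W
  R_conv,out = 1/(4πr²h) = 1/(4π·2.30²·11.8) = 0.001275 K/W
ΣR = 4.161×10^-5 + 1.058×10^-5 + 0.2252 + 0.1700 + 0.001275 = 0.3965 K/W
Q = ΔT/ΣR = (-182 °C − 20.4 °C)/0.3965 = -510 W
(Negative Q ⇒ heat flows inward; heat gain = 510 W.)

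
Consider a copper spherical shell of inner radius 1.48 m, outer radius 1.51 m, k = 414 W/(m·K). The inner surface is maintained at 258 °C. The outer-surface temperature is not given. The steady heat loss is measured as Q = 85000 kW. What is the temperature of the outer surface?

Series resistances:
  R_copper = (1/1.48 − 1/1.51)/(4πk) = 0.01342/(4π·414) = 2.580×10^-6 K/W
ΣR = 2.580×10^-6 K/W
ΔT = Q·ΣR = 8.50×10^7 × 2.580×10^-6 = 219.3 K
Heat flows outward, so T_out = T_in − ΔT = 258 − 219.3 = 38.7 °C

T_out = 38.7 °C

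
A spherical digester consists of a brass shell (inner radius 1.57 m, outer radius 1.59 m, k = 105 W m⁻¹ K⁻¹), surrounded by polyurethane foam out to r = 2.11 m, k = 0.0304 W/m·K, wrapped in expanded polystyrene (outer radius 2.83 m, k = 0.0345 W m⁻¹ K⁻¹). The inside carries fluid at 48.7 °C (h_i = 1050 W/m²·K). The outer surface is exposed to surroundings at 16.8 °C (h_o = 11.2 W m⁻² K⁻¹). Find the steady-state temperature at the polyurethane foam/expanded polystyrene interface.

T = 29.8 °C

Series thermal resistances, inner to outer:
  R_conv,in = 1/(4πr²h) = 1/(4π·1.57²·1050) = 3.075×10^-5 K/W
  R_brass = (1/1.57 − 1/1.59)/(4πk) = 0.008012/(4π·105) = 6.072×10^-6 K/W
  R_polyurethane foam = (1/1.59 − 1/2.11)/(4πk) = 0.1550/(4π·0.0304) = 0.4057 K/W
  R_expanded polystyrene = (1/2.11 − 1/2.83)/(4πk) = 0.1206/(4π·0.0345) = 0.2781 K/W
  R_conv,out = 1/(4πr²h) = 1/(4π·2.83²·11.2) = 8.872×10^-4 K/W
ΣR = 3.075×10^-5 + 6.072×10^-6 + 0.4057 + 0.2781 + 8.872×10^-4 = 0.6847 K/W
Q = ΔT/ΣR = (48.7 °C − 16.8 °C)/0.6847 = 46.59 W
From the inner boundary to the polyurethane foam/expanded polystyrene interface, ΣR_partial = 0.4057 K/W.
T_interface = T_in − Q·ΣR_partial = 48.7 °C − (46.59)(0.4057) = 29.8 °C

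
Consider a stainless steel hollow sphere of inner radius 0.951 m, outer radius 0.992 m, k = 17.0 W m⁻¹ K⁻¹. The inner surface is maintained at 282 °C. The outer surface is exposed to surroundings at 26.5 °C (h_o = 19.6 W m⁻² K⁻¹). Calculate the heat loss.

Q = 59.0 kW

Series thermal resistances, inner to outer:
  R_stainless steel = (1/0.951 − 1/0.992)/(4πk) = 0.04346/(4π·17.0) = 2.034×10^-4 K/W
  R_conv,out = 1/(4πr²h) = 1/(4π·0.992²·19.6) = 0.004126 K/W
ΣR = 2.034×10^-4 + 0.004126 = 0.004329 K/W
Q = ΔT/ΣR = (282 °C − 26.5 °C)/0.004329 = 59000 W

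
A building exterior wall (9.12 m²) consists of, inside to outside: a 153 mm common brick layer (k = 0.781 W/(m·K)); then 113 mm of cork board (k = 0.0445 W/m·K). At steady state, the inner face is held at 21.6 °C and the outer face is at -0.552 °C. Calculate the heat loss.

Q = 73.9 W

Resistance network (inner→outer):
  R_common brick = L/(kA) = 0.153/(0.781·9.12) = 0.02148 K/W
  R_cork board = L/(kA) = 0.113/(0.0445·9.12) = 0.2784 K/W
ΣR = 0.02148 + 0.2784 = 0.2999 K/W
Q = ΔT/ΣR = (21.6 °C − -0.552 °C)/0.2999 = 73.9 W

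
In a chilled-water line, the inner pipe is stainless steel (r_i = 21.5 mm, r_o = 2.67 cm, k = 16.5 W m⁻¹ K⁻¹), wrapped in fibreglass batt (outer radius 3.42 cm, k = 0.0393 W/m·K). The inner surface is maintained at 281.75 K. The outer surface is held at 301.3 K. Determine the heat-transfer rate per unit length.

Q' = 19.5 W/m

Series thermal resistances, inner to outer:
  R'_stainless steel = ln(0.0267/0.0215)/(2πk) = 0.2166/(2π·16.5) = 0.002089 m·K/W
  R'_fibreglass batt = ln(0.0342/0.0267)/(2πk) = 0.2476/(2π·0.0393) = 1.003 m·K/W
ΣR = 0.002089 + 1.003 = 1.005 m·K/W
Q' = ΔT/ΣR = (281.75 K − 301.3 K)/1.005 = -19.5 W/m
(Negative Q' ⇒ heat flows inward; heat gain = 19.5 W/m.)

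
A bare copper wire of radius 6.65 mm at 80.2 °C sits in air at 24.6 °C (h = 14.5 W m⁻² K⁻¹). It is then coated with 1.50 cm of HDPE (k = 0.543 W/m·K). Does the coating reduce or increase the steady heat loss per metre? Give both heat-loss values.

increases: 33.7 → 65.2 W/m

Critical radius for a cylinder: r_cr = k/h = 0.0374 m = 3.74 cm.
Outer radius after coating: r₂ = 0.00665 + 0.0150 = 0.02165 m.
Since r₁ < r_cr and r₂ ≤ r_cr, the coating moves toward the maximum at r_cr — heat loss rises.
Bare: R = 1/(2πr₁h) = 1.651 m·K/W; Q = 55.6/1.651 = 33.7 W/m.
Coated: R = R_cond + R_conv = 0.8530 m·K/W; Q = 55.6/0.8530 = 65.2 W/m.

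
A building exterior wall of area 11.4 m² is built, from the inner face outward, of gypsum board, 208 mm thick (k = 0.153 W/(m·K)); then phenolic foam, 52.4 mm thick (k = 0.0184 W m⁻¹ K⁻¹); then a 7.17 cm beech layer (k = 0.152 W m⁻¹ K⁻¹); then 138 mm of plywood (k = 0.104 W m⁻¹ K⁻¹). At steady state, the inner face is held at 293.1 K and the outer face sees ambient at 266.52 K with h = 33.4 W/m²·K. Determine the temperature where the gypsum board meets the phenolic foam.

Resistance network (inner→outer):
  R_gypsum board = L/(kA) = 0.208/(0.153·11.4) = 0.1193 K/W
  R_phenolic foam = L/(kA) = 0.0524/(0.0184·11.4) = 0.2498 K/W
  R_beech = L/(kA) = 0.0717/(0.152·11.4) = 0.04138 K/W
  R_plywood = L/(kA) = 0.138/(0.104·11.4) = 0.1164 K/W
  R_conv,out = 1/(hA) = 1/(33.4·11.4) = 0.002626 K/W
ΣR = 0.1193 + 0.2498 + 0.04138 + 0.1164 + 0.002626 = 0.5295 K/W
Q = ΔT/ΣR = (293.1 K − 266.52 K)/0.5295 = 50.20 W
From the inner boundary to the gypsum board/phenolic foam interface, ΣR_partial = 0.1193 K/W.
T_interface = T_in − Q·ΣR_partial = 293.1 K − (50.20)(0.1193) = 287.1 K

T = 287.1 K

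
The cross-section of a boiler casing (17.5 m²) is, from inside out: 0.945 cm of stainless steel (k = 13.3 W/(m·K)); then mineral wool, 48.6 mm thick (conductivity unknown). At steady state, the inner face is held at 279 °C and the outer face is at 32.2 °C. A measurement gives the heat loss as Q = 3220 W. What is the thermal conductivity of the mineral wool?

ΣR = ΔT/Q = |279 − 32.2|/3220 = 0.07665 K/W
Known resistances:
  R_stainless steel = L/(kA) = 0.00945/(13.3·17.5) = 4.060×10^-5 K/W
R_mineral wool = ΣR − ΣR_known = 0.07665 − 4.060×10^-5 = 0.07661 K/W
L/(kA) = 0.07661 ⇒ k = 0.0486/(0.07661·17.5) = 0.0363 W/m·K

k = 0.0363 W/m·K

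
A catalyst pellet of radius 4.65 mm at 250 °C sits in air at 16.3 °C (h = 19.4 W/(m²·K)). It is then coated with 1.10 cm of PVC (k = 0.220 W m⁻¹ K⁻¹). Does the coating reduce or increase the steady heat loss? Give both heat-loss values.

Critical radius for a sphere: r_cr = 2k/h = 0.0227 m = 2.27 cm.
Outer radius after coating: r₂ = 0.00465 + 0.0110 = 0.01565 m.
Since r₁ < r_cr and r₂ ≤ r_cr, the coating moves toward the maximum at r_cr — heat loss rises.
Bare: R = 1/(4πr₁²h) = 189.7 K/W; Q = 233.7/189.7 = 1.23 W.
Coated: R = R_cond + R_conv = 71.42 K/W; Q = 233.7/71.42 = 3.27 W.

increases: 1.23 → 3.27 W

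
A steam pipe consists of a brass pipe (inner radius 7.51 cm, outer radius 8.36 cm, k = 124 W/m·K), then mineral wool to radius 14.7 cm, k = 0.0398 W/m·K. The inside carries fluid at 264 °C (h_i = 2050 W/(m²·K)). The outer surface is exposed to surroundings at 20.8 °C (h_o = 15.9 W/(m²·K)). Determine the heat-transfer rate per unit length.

Series thermal resistances, inner to outer:
  R'_conv,in = 1/(2πr h) = 1/(2π·0.0751·2050) = 0.001034 m·K/W
  R'_brass = ln(0.0836/0.0751)/(2πk) = 0.1072/(2π·124) = 1.376×10^-4 m·K/W
  R'_mineral wool = ln(0.147/0.0836)/(2πk) = 0.5644/(2π·0.0398) = 2.257 m·K/W
  R'_conv,out = 1/(2πr h) = 1/(2π·0.147·15.9) = 0.06809 m·K/W
ΣR = 0.001034 + 1.376×10^-4 + 2.257 + 0.06809 = 2.326 m·K/W
Q' = ΔT/ΣR = (264 °C − 20.8 °C)/2.326 = 105 W/m

Q' = 105 W/m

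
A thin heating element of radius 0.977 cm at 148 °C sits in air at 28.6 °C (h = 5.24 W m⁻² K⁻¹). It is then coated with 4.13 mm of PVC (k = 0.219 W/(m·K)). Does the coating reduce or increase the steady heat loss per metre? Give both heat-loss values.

increases: 38.4 → 48.9 W/m

Critical radius for a cylinder: r_cr = k/h = 0.0418 m = 4.18 cm.
Outer radius after coating: r₂ = 0.00977 + 0.00413 = 0.01390 m.
Since r₁ < r_cr and r₂ ≤ r_cr, the coating moves toward the maximum at r_cr — heat loss rises.
Bare: R = 1/(2πr₁h) = 3.109 m·K/W; Q = 119.4/3.109 = 38.4 W/m.
Coated: R = R_cond + R_conv = 2.441 m·K/W; Q = 119.4/2.441 = 48.9 W/m.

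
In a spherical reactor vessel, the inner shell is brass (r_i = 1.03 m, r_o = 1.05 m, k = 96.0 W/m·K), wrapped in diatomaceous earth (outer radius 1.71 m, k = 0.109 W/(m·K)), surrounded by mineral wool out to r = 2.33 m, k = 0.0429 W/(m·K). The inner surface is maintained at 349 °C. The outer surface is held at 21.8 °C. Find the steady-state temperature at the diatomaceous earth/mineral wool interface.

Series thermal resistances, inner to outer:
  R_brass = (1/1.03 − 1/1.05)/(4πk) = 0.01849/(4π·96.0) = 1.533×10^-5 K/W
  R_diatomaceous earth = (1/1.05 − 1/1.71)/(4πk) = 0.3676/(4π·0.109) = 0.2684 K/W
  R_mineral wool = (1/1.71 − 1/2.33)/(4πk) = 0.1556/(4π·0.0429) = 0.2887 K/W
ΣR = 1.533×10^-5 + 0.2684 + 0.2887 = 0.5571 K/W
Q = ΔT/ΣR = (349 °C − 21.8 °C)/0.5571 = 587.3 W
From the inner boundary to the diatomaceous earth/mineral wool interface, ΣR_partial = 0.2684 K/W.
T_interface = T_in − Q·ΣR_partial = 349 °C − (587.3)(0.2684) = 191 °C

T = 191 °C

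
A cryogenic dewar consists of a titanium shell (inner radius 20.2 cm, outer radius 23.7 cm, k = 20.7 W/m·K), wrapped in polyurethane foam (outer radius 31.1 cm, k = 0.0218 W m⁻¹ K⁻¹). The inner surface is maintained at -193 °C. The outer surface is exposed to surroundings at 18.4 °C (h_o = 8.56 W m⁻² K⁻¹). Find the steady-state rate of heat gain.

Q = 56.2 W

Resistance network (inner→outer):
  R_titanium = (1/0.202 − 1/0.237)/(4πk) = 0.7311/(4π·20.7) = 0.002811 K/W
  R_polyurethane foam = (1/0.237 − 1/0.311)/(4πk) = 1.004/(4π·0.0218) = 3.665 K/W
  R_conv,out = 1/(4πr²h) = 1/(4π·0.311²·8.56) = 0.09612 K/W
ΣR = 0.002811 + 3.665 + 0.09612 = 3.764 K/W
Q = ΔT/ΣR = (-193 °C − 18.4 °C)/3.764 = -56.2 W
(Negative Q ⇒ heat flows inward; heat gain = 56.2 W.)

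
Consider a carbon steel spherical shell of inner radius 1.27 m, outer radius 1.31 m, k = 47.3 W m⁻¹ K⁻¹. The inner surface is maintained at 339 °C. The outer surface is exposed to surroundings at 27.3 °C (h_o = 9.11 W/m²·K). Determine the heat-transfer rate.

Treat each layer as a resistance in series:
  R_carbon steel = (1/1.27 − 1/1.31)/(4πk) = 0.02404/(4π·47.3) = 4.045×10^-5 K/W
  R_conv,out = 1/(4πr²h) = 1/(4π·1.31²·9.11) = 0.005090 K/W
ΣR = 4.045×10^-5 + 0.005090 = 0.005130 K/W
Q = ΔT/ΣR = (339 °C − 27.3 °C)/0.005130 = 60800 W

Q = 60.8 kW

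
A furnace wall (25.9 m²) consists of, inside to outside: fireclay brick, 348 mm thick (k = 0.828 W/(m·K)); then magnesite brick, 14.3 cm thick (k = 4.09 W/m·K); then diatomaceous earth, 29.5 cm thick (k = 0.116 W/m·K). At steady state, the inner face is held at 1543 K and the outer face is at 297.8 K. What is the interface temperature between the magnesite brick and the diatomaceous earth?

T = 1354 K

Resistance network (inner→outer):
  R_fireclay brick = L/(kA) = 0.348/(0.828·25.9) = 0.01623 K/W
  R_magnesite brick = L/(kA) = 0.143/(4.09·25.9) = 0.001350 K/W
  R_diatomaceous earth = L/(kA) = 0.295/(0.116·25.9) = 0.09819 K/W
ΣR = 0.01623 + 0.001350 + 0.09819 = 0.1158 K/W
Q = ΔT/ΣR = (1543 K − 297.8 K)/0.1158 = 10750 W
From the inner boundary to the magnesite brick/diatomaceous earth interface, ΣR_partial = 0.01758 K/W.
T_interface = T_in − Q·ΣR_partial = 1543 K − (10750)(0.01758) = 1354 K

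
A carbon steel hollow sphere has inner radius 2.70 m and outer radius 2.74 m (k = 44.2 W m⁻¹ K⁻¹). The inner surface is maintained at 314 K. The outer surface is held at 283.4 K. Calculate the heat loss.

Q = 3.14×10^6 W

Q = 4πk·ΔT/(1/r₁ − 1/r₂) = 4π × 44.2 × 30.6 / (1/2.70 − 1/2.74) = 3.14×10^6 W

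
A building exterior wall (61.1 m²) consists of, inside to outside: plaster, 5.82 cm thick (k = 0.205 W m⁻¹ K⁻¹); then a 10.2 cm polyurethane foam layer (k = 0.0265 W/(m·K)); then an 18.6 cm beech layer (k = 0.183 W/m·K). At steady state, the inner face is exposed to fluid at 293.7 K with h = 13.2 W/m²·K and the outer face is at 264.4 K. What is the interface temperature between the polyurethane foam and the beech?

T = 270.10 K

Series thermal resistances, inner to outer:
  R_conv,in = 1/(hA) = 1/(13.2·61.1) = 0.001240 K/W
  R_plaster = L/(kA) = 0.0582/(0.205·61.1) = 0.004647 K/W
  R_polyurethane foam = L/(kA) = 0.102/(0.0265·61.1) = 0.06300 K/W
  R_beech = L/(kA) = 0.186/(0.183·61.1) = 0.01663 K/W
ΣR = 0.001240 + 0.004647 + 0.06300 + 0.01663 = 0.08552 K/W
Q = ΔT/ΣR = (293.7 K − 264.4 K)/0.08552 = 342.6 W
From the inner boundary to the polyurethane foam/beech interface, ΣR_partial = 0.06889 K/W.
T_interface = T_in − Q·ΣR_partial = 293.7 K − (342.6)(0.06889) = 270.10 K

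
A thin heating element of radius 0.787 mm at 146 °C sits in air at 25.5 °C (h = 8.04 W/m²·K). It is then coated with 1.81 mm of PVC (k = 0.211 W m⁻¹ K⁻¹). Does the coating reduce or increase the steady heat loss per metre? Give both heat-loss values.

Critical radius for a cylinder: r_cr = k/h = 0.0262 m = 2.62 cm.
Outer radius after coating: r₂ = 7.87×10^-4 + 0.00181 = 0.002597 m.
Since r₁ < r_cr and r₂ ≤ r_cr, the coating moves toward the maximum at r_cr — heat loss rises.
Bare: R = 1/(2πr₁h) = 25.15 m·K/W; Q = 120.5/25.15 = 4.79 W/m.
Coated: R = R_cond + R_conv = 8.523 m·K/W; Q = 120.5/8.523 = 14.1 W/m.

increases: 4.79 → 14.1 W/m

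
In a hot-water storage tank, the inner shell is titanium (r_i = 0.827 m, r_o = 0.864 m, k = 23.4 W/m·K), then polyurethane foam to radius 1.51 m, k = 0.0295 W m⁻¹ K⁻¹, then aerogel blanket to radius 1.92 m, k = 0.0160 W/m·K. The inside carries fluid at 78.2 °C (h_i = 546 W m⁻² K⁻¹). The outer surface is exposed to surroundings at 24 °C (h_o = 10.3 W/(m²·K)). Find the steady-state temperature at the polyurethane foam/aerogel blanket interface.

T = 42.7 °C

Series thermal resistances, inner to outer:
  R_conv,in = 1/(4πr²h) = 1/(4π·0.827²·546) = 2.131×10^-4 K/W
  R_titanium = (1/0.827 − 1/0.864)/(4πk) = 0.05178/(4π·23.4) = 1.761×10^-4 K/W
  R_polyurethane foam = (1/0.864 − 1/1.51)/(4πk) = 0.4952/(4π·0.0295) = 1.336 K/W
  R_aerogel blanket = (1/1.51 − 1/1.92)/(4πk) = 0.1414/(4π·0.0160) = 0.7034 K/W
  R_conv,out = 1/(4πr²h) = 1/(4π·1.92²·10.3) = 0.002096 K/W
ΣR = 2.131×10^-4 + 1.761×10^-4 + 1.336 + 0.7034 + 0.002096 = 2.042 K/W
Q = ΔT/ΣR = (78.2 °C − 24 °C)/2.042 = 26.54 W
From the inner boundary to the polyurethane foam/aerogel blanket interface, ΣR_partial = 1.336 K/W.
T_interface = T_in − Q·ΣR_partial = 78.2 °C − (26.54)(1.336) = 42.7 °C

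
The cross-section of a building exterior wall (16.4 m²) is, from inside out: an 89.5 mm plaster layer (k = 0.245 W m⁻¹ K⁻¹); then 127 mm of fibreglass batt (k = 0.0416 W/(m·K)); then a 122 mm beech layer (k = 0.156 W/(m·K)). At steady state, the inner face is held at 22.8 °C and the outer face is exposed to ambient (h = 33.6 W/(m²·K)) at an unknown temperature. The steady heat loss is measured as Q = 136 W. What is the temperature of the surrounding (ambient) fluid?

Sum the resistances:
  R_plaster = L/(kA) = 0.0895/(0.245·16.4) = 0.02227 K/W
  R_fibreglass batt = L/(kA) = 0.127/(0.0416·16.4) = 0.1862 K/W
  R_beech = L/(kA) = 0.122/(0.156·16.4) = 0.04769 K/W
  R_conv,out = 1/(hA) = 1/(33.6·16.4) = 0.001815 K/W
ΣR = 0.2579 K/W
ΔT = Q·ΣR = 136 × 0.2579 = 35.07 K
Heat flows outward, so T_out = T_in − ΔT = 22.8 − 35.07 = -12.3 °C

T_out = -12.3 °C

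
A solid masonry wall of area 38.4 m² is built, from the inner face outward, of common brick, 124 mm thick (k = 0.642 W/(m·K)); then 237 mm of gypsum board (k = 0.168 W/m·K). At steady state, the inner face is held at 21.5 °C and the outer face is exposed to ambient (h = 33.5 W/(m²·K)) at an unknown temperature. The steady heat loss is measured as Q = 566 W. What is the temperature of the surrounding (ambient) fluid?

T_out = -2.58 °C

Series resistances:
  R_common brick = L/(kA) = 0.124/(0.642·38.4) = 0.005030 K/W
  R_gypsum board = L/(kA) = 0.237/(0.168·38.4) = 0.03674 K/W
  R_conv,out = 1/(hA) = 1/(33.5·38.4) = 7.774×10^-4 K/W
ΣR = 0.04254 K/W
ΔT = Q·ΣR = 566 × 0.04254 = 24.08 K
Heat flows outward, so T_out = T_in − ΔT = 21.5 − 24.08 = -2.58 °C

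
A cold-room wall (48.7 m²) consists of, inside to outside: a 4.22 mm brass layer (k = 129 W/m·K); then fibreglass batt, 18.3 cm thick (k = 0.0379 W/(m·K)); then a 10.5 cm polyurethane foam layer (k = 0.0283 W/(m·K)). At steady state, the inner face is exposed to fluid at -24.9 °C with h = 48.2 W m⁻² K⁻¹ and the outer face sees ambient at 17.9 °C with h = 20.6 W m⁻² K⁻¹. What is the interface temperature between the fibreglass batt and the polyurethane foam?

Series thermal resistances, inner to outer:
  R_conv,in = 1/(hA) = 1/(48.2·48.7) = 4.260×10^-4 K/W
  R_brass = L/(kA) = 0.00422/(129·48.7) = 6.717×10^-7 K/W
  R_fibreglass batt = L/(kA) = 0.183/(0.0379·48.7) = 0.09915 K/W
  R_polyurethane foam = L/(kA) = 0.105/(0.0283·48.7) = 0.07619 K/W
  R_conv,out = 1/(hA) = 1/(20.6·48.7) = 9.968×10^-4 K/W
ΣR = 4.260×10^-4 + 6.717×10^-7 + 0.09915 + 0.07619 + 9.968×10^-4 = 0.1768 K/W
Q = ΔT/ΣR = (-24.9 °C − 17.9 °C)/0.1768 = -242.1 W
From the inner boundary to the fibreglass batt/polyurethane foam interface, ΣR_partial = 0.09958 K/W.
T_interface = T_in − Q·ΣR_partial = -24.9 °C − (-242.1)(0.09958) = -0.79 °C

T = -0.79 °C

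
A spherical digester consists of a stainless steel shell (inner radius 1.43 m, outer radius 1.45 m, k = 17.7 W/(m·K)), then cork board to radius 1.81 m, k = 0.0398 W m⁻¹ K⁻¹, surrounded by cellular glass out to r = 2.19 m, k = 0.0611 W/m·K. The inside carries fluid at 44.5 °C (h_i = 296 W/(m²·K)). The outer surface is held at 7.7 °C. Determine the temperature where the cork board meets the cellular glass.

T = 19.2 °C

Resistance network (inner→outer):
  R_conv,in = 1/(4πr²h) = 1/(4π·1.43²·296) = 1.315×10^-4 K/W
  R_stainless steel = (1/1.43 − 1/1.45)/(4πk) = 0.009646/(4π·17.7) = 4.337×10^-5 K/W
  R_cork board = (1/1.45 − 1/1.81)/(4πk) = 0.1372/(4π·0.0398) = 0.2743 K/W
  R_cellular glass = (1/1.81 − 1/2.19)/(4πk) = 0.09587/(4π·0.0611) = 0.1249 K/W
ΣR = 1.315×10^-4 + 4.337×10^-5 + 0.2743 + 0.1249 = 0.3994 K/W
Q = ΔT/ΣR = (44.5 °C − 7.7 °C)/0.3994 = 92.14 W
From the inner boundary to the cork board/cellular glass interface, ΣR_partial = 0.2745 K/W.
T_interface = T_in − Q·ΣR_partial = 44.5 °C − (92.14)(0.2745) = 19.2 °C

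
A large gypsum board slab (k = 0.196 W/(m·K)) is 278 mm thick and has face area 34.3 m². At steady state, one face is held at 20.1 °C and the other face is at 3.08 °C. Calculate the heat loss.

Q = kA·ΔT/L = 0.196 × 34.3 × |20.1 °C − 3.08 °C| / 0.278 = 412 W

Q = 412 W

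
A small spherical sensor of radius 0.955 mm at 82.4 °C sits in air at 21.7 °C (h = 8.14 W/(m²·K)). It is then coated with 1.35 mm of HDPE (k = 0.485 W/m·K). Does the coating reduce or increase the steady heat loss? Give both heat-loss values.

Critical radius for a sphere: r_cr = 2k/h = 0.119 m = 11.9 cm.
Outer radius after coating: r₂ = 9.55×10^-4 + 0.00135 = 0.002305 m.
Since r₁ < r_cr and r₂ ≤ r_cr, the coating moves toward the maximum at r_cr — heat loss rises.
Bare: R = 1/(4πr₁²h) = 10720 K/W; Q = 60.7/10720 = 0.00566 W.
Coated: R = R_cond + R_conv = 1941 K/W; Q = 60.7/1941 = 0.0313 W.

increases: 0.00566 → 0.0313 W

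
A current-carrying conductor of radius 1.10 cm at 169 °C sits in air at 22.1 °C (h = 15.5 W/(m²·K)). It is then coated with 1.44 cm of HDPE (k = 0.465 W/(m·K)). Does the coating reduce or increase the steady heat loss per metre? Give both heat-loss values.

Critical radius for a cylinder: r_cr = k/h = 0.0300 m = 3.00 cm.
Outer radius after coating: r₂ = 0.0110 + 0.0144 = 0.0254 m.
Since r₁ < r_cr and r₂ ≤ r_cr, the coating moves toward the maximum at r_cr — heat loss rises.
Bare: R = 1/(2πr₁h) = 0.9335 m·K/W; Q = 146.9/0.9335 = 157 W/m.
Coated: R = R_cond + R_conv = 0.6907 m·K/W; Q = 146.9/0.6907 = 213 W/m.

increases: 157 → 213 W/m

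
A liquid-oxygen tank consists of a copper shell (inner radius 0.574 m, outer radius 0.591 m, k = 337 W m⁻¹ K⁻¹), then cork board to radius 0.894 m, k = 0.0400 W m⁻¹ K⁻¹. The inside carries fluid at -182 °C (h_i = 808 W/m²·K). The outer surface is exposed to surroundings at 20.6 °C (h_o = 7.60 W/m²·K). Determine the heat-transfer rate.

Resistance network (inner→outer):
  R_conv,in = 1/(4πr²h) = 1/(4π·0.574²·808) = 2.989×10^-4 K/W
  R_copper = (1/0.574 − 1/0.591)/(4πk) = 0.05011/(4π·337) = 1.183×10^-5 K/W
  R_cork board = (1/0.591 − 1/0.894)/(4πk) = 0.5735/(4π·0.0400) = 1.141 K/W
  R_conv,out = 1/(4πr²h) = 1/(4π·0.894²·7.60) = 0.01310 K/W
ΣR = 2.989×10^-4 + 1.183×10^-5 + 1.141 + 0.01310 = 1.154 K/W
Q = ΔT/ΣR = (-182 °C − 20.6 °C)/1.154 = -176 W
(Negative Q ⇒ heat flows inward; heat gain = 176 W.)

Q = 176 W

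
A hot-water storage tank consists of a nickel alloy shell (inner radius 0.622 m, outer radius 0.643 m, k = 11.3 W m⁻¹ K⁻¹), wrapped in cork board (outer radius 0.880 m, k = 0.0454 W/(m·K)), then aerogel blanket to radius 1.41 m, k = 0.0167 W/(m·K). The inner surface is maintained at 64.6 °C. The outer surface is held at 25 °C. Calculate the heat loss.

Resistance network (inner→outer):
  R_nickel alloy = (1/0.622 − 1/0.643)/(4πk) = 0.05251/(4π·11.3) = 3.698×10^-4 K/W
  R_cork board = (1/0.643 − 1/0.880)/(4πk) = 0.4188/(4π·0.0454) = 0.7342 K/W
  R_aerogel blanket = (1/0.880 − 1/1.41)/(4πk) = 0.4271/(4π·0.0167) = 2.035 K/W
ΣR = 3.698×10^-4 + 0.7342 + 2.035 = 2.770 K/W
Q = ΔT/ΣR = (64.6 °C − 25 °C)/2.770 = 14.3 W

Q = 14.3 W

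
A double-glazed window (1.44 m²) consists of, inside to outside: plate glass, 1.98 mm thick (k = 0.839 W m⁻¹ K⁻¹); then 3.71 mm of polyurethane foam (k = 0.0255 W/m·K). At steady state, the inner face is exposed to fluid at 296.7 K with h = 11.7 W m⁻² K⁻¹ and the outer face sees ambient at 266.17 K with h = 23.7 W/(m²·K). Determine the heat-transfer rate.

Q = 160 W

Resistance network (inner→outer):
  R_conv,in = 1/(hA) = 1/(11.7·1.44) = 0.05935 K/W
  R_plate glass = L/(kA) = 0.00198/(0.839·1.44) = 0.001639 K/W
  R_polyurethane foam = L/(kA) = 0.00371/(0.0255·1.44) = 0.1010 K/W
  R_conv,out = 1/(hA) = 1/(23.7·1.44) = 0.02930 K/W
ΣR = 0.05935 + 0.001639 + 0.1010 + 0.02930 = 0.1913 K/W
Q = ΔT/ΣR = (296.7 K − 266.17 K)/0.1913 = 160 W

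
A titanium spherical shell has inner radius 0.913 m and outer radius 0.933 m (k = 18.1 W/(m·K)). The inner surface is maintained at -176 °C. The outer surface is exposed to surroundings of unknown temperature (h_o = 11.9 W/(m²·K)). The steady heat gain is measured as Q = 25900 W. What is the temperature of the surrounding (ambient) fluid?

T_out = 25.6 °C

Sum the resistances:
  R_titanium = (1/0.913 − 1/0.933)/(4πk) = 0.02348/(4π·18.1) = 1.032×10^-4 K/W
  R_conv,out = 1/(4πr²h) = 1/(4π·0.933²·11.9) = 0.007682 K/W
ΣR = 0.007785 K/W
ΔT = Q·ΣR = 25900 × 0.007785 = 201.6 K
Heat flows inward, so T_out = T_in + ΔT = -176 + 201.6 = 25.6 °C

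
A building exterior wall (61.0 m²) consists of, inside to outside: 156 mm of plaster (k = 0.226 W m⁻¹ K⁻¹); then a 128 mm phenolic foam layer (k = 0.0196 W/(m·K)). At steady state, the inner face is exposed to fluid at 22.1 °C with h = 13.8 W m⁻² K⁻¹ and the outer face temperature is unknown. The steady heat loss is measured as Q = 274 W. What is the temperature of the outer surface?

Sum the resistances:
  R_conv,in = 1/(hA) = 1/(13.8·61.0) = 0.001188 K/W
  R_plaster = L/(kA) = 0.156/(0.226·61.0) = 0.01132 K/W
  R_phenolic foam = L/(kA) = 0.128/(0.0196·61.0) = 0.1071 K/W
ΣR = 0.1196 K/W
ΔT = Q·ΣR = 274 × 0.1196 = 32.77 K
Heat flows outward, so T_out = T_in − ΔT = 22.1 − 32.77 = -10.7 °C

T_out = -10.7 °C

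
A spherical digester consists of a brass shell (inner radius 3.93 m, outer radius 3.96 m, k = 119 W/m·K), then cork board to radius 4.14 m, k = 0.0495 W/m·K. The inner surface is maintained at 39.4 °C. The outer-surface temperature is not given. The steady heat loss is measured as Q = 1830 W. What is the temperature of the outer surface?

T_out = 7.10 °C

Series resistances:
  R_brass = (1/3.93 − 1/3.96)/(4πk) = 0.001928/(4π·119) = 1.289×10^-6 K/W
  R_cork board = (1/3.96 − 1/4.14)/(4πk) = 0.01098/(4π·0.0495) = 0.01765 K/W
ΣR = 0.01765 K/W
ΔT = Q·ΣR = 1830 × 0.01765 = 32.30 K
Heat flows outward, so T_out = T_in − ΔT = 39.4 − 32.30 = 7.10 °C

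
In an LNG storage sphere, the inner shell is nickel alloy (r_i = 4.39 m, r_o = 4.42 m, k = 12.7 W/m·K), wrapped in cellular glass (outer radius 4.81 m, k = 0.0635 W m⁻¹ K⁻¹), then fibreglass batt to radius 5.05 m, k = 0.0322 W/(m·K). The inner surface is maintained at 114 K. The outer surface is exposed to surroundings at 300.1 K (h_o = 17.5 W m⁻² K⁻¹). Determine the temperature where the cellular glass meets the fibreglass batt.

Resistance network (inner→outer):
  R_nickel alloy = (1/4.39 − 1/4.42)/(4πk) = 0.001546/(4π·12.7) = 9.688×10^-6 K/W
  R_cellular glass = (1/4.42 − 1/4.81)/(4πk) = 0.01834/(4π·0.0635) = 0.02299 K/W
  R_fibreglass batt = (1/4.81 − 1/5.05)/(4πk) = 0.009880/(4π·0.0322) = 0.02442 K/W
  R_conv,out = 1/(4πr²h) = 1/(4π·5.05²·17.5) = 1.783×10^-4 K/W
ΣR = 9.688×10^-6 + 0.02299 + 0.02442 + 1.783×10^-4 = 0.04760 K/W
Q = ΔT/ΣR = (114 K − 300.1 K)/0.04760 = -3910 W
From the inner boundary to the cellular glass/fibreglass batt interface, ΣR_partial = 0.02300 K/W.
T_interface = T_in − Q·ΣR_partial = 114 K − (-3910)(0.02300) = 203.9 K

T = 203.9 K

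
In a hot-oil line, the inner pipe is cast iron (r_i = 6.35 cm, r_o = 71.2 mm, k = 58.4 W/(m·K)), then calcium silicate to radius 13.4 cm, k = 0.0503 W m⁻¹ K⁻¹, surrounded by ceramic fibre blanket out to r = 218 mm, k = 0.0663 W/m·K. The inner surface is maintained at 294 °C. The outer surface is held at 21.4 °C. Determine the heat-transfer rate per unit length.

Q' = 86.0 W/m

Resistance network (inner→outer):
  R'_cast iron = ln(0.0712/0.0635)/(2πk) = 0.1145/(2π·58.4) = 3.119×10^-4 m·K/W
  R'_calcium silicate = ln(0.134/0.0712)/(2πk) = 0.6323/(2π·0.0503) = 2.001 m·K/W
  R'_ceramic fibre blanket = ln(0.218/0.134)/(2πk) = 0.4867/(2π·0.0663) = 1.168 m·K/W
ΣR = 3.119×10^-4 + 2.001 + 1.168 = 3.169 m·K/W
Q' = ΔT/ΣR = (294 °C − 21.4 °C)/3.169 = 86.0 W/m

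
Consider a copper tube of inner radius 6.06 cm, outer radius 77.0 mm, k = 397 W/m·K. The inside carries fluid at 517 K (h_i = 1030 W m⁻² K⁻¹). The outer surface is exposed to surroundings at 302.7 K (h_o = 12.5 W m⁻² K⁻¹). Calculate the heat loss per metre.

Q' = 1280 W/m

Treat each layer as a resistance in series:
  R'_conv,in = 1/(2πr h) = 1/(2π·0.0606·1030) = 0.002550 m·K/W
  R'_copper = ln(0.0770/0.0606)/(2πk) = 0.2395/(2π·397) = 9.602×10^-5 m·K/W
  R'_conv,out = 1/(2πr h) = 1/(2π·0.0770·12.5) = 0.1654 m·K/W
ΣR = 0.002550 + 9.602×10^-5 + 0.1654 = 0.1680 m·K/W
Q' = ΔT/ΣR = (517 K − 302.7 K)/0.1680 = 1280 W/m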